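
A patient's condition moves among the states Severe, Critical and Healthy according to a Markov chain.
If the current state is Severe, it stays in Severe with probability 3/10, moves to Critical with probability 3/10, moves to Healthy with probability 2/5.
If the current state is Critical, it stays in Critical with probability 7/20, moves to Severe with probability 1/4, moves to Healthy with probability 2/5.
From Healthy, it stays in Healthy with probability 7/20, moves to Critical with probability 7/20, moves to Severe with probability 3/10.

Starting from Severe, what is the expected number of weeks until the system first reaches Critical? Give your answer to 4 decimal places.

3.1343

Let t(s) be the expected number of weeks to first reach Critical from state s, with t(Critical) = 0. Conditioning on the first week:
t(Severe) = 1 + 0.3·t(Severe) + 0.4·t(Healthy)
t(Healthy) = 1 + 0.3·t(Severe) + 0.35·t(Healthy)
Solving: t(Severe) = 3.1343, t(Healthy) = 2.9851.
Expected weeks from Severe to Critical: 3.1343.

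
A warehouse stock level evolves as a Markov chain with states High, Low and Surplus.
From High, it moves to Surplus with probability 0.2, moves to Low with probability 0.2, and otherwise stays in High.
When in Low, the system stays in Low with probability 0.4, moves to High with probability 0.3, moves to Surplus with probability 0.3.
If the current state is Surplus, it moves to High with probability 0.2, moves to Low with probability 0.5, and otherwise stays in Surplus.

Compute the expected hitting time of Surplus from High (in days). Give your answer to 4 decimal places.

4.4444

Let t(s) be the expected number of days to first reach Surplus from state s, with t(Surplus) = 0. Conditioning on the first day:
t(High) = 1 + 0.6·t(High) + 0.2·t(Low)
t(Low) = 1 + 0.3·t(High) + 0.4·t(Low)
Solving: t(High) = 4.4444, t(Low) = 3.8889.
Expected days from High to Surplus: 4.4444.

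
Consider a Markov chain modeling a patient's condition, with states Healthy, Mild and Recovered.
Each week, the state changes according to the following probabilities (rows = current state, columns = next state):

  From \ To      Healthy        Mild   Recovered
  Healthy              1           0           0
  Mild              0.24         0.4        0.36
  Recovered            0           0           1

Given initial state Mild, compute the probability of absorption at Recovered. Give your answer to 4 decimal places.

Let h(s) be the probability of absorption at Recovered starting from transient state s. Then h(Recovered) = 1 and h(Healthy) = 0. By first-step analysis:
h(Mild) = 0.24·0 + 0.4·h(Mild) + 0.36·1
Solving: h(Mild) = 0.6000.
Starting from Mild, the probability is 0.6000.

0.6000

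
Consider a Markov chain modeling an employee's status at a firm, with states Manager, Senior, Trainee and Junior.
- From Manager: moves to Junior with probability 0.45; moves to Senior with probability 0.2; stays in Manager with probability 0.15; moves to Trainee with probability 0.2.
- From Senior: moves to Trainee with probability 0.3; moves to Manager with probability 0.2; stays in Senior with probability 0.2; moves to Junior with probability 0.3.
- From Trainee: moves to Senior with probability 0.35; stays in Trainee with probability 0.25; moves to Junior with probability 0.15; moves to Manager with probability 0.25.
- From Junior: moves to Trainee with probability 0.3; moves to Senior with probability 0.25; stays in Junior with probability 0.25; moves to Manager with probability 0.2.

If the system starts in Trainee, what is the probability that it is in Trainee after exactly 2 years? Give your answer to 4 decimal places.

0.2625

Propagate the distribution vector 2 years from Trainee.
After 0 years: (0.0000, 0.0000, 1.0000, 0.0000)
After 1 year: (0.2500, 0.3500, 0.2500, 0.1500)
After 2 years: (0.2000, 0.2450, 0.2625, 0.2925)
P(in Trainee after 2 years) = 0.2625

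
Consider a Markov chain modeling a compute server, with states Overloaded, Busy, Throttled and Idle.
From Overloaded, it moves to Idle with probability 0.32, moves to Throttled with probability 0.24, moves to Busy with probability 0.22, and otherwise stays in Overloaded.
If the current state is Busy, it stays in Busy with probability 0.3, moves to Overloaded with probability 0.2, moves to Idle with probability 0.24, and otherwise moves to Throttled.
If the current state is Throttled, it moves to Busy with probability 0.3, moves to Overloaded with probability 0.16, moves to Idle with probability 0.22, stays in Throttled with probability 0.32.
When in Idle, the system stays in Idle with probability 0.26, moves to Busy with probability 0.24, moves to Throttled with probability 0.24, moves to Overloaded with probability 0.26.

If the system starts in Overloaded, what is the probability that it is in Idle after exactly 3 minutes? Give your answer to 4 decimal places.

0.2570

Propagate the distribution vector 3 minutes from Overloaded.
After 0 minutes: (1.0000, 0.0000, 0.0000, 0.0000)
After 1 minute: (0.2200, 0.2200, 0.2400, 0.3200)
After 2 minutes: (0.2140, 0.2632, 0.2636, 0.2592)
After 3 minutes: (0.2093, 0.2673, 0.2664, 0.2570)
P(in Idle after 3 minutes) = 0.2570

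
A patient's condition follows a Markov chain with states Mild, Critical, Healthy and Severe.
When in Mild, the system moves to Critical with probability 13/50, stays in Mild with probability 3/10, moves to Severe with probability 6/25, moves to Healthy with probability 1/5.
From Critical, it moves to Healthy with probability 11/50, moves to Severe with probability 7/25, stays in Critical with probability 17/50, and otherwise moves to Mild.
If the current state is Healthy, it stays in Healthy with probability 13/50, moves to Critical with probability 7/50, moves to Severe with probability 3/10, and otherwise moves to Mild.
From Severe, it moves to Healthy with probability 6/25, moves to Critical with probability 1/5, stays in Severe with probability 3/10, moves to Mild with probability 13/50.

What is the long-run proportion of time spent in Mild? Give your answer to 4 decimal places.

Let the stationary distribution be π with π = πP and π_1 + π_2 + π_3 + π_4 = 1.
π_1 = 0.3·π_1 + 0.16·π_2 + 0.3·π_3 + 0.26·π_4
π_2 = 0.26·π_1 + 0.34·π_2 + 0.14·π_3 + 0.2·π_4
π_3 = 0.2·π_1 + 0.22·π_2 + 0.26·π_3 + 0.24·π_4
Solving with the normalization constraint gives π = (0.2560, 0.2344, 0.2297, 0.2800).
So the stationary probability of Mild is 0.2560.

0.2560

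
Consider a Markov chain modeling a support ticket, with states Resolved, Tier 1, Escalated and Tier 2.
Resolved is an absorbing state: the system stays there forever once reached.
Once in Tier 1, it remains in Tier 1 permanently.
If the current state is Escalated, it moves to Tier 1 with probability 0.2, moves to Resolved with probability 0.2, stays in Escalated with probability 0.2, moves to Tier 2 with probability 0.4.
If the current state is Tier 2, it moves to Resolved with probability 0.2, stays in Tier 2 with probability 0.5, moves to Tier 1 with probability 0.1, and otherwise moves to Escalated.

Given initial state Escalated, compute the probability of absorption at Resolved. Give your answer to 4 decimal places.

0.5625

Let h(s) be the probability of absorption at Resolved starting from transient state s. Then h(Resolved) = 1 and h(Tier 1) = 0. By first-step analysis:
h(Escalated) = 0.2·1 + 0.2·0 + 0.2·h(Escalated) + 0.4·h(Tier 2)
h(Tier 2) = 0.2·1 + 0.1·0 + 0.2·h(Escalated) + 0.5·h(Tier 2)
Solving: h(Escalated) = 0.5625, h(Tier 2) = 0.6250.
Starting from Escalated, the probability is 0.5625.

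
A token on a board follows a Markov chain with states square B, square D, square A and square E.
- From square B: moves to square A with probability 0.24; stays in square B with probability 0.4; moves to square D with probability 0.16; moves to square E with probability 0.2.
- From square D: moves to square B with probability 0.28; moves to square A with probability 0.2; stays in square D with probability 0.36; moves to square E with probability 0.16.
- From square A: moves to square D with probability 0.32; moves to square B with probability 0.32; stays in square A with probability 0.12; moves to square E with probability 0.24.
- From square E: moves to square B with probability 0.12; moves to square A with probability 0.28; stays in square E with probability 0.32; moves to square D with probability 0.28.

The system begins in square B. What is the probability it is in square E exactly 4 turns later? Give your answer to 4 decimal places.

Propagate the distribution vector 4 turns from square B.
After 0 turns: (1.0000, 0.0000, 0.0000, 0.0000)
After 1 turn: (0.4000, 0.1600, 0.2400, 0.2000)
After 2 turns: (0.3056, 0.2544, 0.2128, 0.2272)
After 3 turns: (0.2888, 0.2722, 0.2134, 0.2256)
After 4 turns: (0.2871, 0.2757, 0.2125, 0.2247)
P(in square E after 4 turns) = 0.2247

0.2247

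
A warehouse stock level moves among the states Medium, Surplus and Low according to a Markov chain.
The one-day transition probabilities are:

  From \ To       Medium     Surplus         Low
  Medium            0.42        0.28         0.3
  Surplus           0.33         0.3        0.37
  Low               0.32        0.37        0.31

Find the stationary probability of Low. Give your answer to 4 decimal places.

0.3253

Let the stationary distribution be π with π = πP and π_1 + π_2 + π_3 = 1.
π_1 = 0.42·π_1 + 0.33·π_2 + 0.32·π_3
π_2 = 0.28·π_1 + 0.3·π_2 + 0.37·π_3
Solving with the normalization constraint gives π = (0.3591, 0.3156, 0.3253).
So the stationary probability of Low is 0.3253.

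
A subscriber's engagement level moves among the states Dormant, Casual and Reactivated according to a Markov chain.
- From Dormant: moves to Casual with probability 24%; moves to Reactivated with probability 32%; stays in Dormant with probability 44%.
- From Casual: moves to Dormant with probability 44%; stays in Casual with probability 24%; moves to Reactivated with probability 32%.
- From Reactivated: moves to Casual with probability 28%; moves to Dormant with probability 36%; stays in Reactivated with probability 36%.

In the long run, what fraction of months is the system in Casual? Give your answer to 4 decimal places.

Let the stationary distribution be π with π = πP and π_1 + π_2 + π_3 = 1.
π_1 = 0.44·π_1 + 0.44·π_2 + 0.36·π_3
π_2 = 0.24·π_1 + 0.24·π_2 + 0.28·π_3
Solving with the normalization constraint gives π = (0.4133, 0.2533, 0.3333).
So the stationary probability of Casual is 0.2533.

0.2533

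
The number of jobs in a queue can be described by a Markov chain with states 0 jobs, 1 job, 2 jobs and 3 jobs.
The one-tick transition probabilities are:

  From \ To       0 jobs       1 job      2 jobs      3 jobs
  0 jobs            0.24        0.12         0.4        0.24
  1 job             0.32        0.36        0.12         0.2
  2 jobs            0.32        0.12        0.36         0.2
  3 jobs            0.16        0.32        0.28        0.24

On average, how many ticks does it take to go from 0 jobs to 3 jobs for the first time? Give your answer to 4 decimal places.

Let t(s) be the expected number of ticks to first reach 3 jobs from state s, with t(3 jobs) = 0. Conditioning on the first tick:
t(0 jobs) = 1 + 0.24·t(0 jobs) + 0.12·t(1 job) + 0.4·t(2 jobs)
t(1 job) = 1 + 0.32·t(0 jobs) + 0.36·t(1 job) + 0.12·t(2 jobs)
t(2 jobs) = 1 + 0.32·t(0 jobs) + 0.12·t(1 job) + 0.36·t(2 jobs)
Solving: t(0 jobs) = 4.5455, t(1 job) = 4.7203, t(2 jobs) = 4.7203.
Expected ticks from 0 jobs to 3 jobs: 4.5455.

4.5455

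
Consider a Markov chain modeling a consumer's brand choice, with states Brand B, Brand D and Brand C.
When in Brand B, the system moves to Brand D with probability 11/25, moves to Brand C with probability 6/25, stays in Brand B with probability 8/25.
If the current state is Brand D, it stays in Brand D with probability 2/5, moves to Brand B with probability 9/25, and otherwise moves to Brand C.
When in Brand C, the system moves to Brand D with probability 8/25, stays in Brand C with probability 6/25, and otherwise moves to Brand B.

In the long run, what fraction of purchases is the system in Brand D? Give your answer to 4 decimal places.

0.3954

Let the stationary distribution be π with π = πP and π_1 + π_2 + π_3 = 1.
π_1 = 0.32·π_1 + 0.36·π_2 + 0.44·π_3
π_2 = 0.44·π_1 + 0.4·π_2 + 0.32·π_3
Solving with the normalization constraint gives π = (0.3646, 0.3954, 0.2400).
So the stationary probability of Brand D is 0.3954.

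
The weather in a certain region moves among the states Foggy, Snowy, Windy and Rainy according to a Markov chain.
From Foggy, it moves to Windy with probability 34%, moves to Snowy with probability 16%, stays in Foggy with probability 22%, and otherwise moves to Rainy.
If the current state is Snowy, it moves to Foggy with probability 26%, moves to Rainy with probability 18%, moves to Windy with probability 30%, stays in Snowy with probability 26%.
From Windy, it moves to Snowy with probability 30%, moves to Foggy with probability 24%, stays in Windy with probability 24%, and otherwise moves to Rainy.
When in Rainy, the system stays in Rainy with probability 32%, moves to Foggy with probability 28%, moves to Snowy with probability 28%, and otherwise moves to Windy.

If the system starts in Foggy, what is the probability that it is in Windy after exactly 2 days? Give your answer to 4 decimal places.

Propagate the distribution vector 2 days from Foggy.
After 0 days: (1.0000, 0.0000, 0.0000, 0.0000)
After 1 day: (0.2200, 0.1600, 0.3400, 0.2800)
After 2 days: (0.2500, 0.2572, 0.2380, 0.2548)
P(in Windy after 2 days) = 0.2380

0.2380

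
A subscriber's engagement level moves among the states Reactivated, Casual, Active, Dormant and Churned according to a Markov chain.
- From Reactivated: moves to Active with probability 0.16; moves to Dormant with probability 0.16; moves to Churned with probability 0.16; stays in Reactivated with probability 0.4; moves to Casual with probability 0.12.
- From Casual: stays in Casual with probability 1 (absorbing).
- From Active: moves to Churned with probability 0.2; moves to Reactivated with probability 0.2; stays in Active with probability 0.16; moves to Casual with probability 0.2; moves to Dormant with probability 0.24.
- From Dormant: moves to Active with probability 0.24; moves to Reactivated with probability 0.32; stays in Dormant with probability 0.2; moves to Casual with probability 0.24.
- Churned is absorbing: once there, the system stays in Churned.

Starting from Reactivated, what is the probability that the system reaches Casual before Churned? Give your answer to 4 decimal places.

0.5302

Let h(s) be the probability of absorption at Casual starting from transient state s. Then h(Casual) = 1 and h(Churned) = 0. By first-step analysis:
h(Reactivated) = 0.4·h(Reactivated) + 0.12·1 + 0.16·h(Active) + 0.16·h(Dormant) + 0.16·0
h(Active) = 0.2·h(Reactivated) + 0.2·1 + 0.16·h(Active) + 0.24·h(Dormant) + 0.2·0
h(Dormant) = 0.32·h(Reactivated) + 0.24·1 + 0.24·h(Active) + 0.2·h(Dormant)
Solving: h(Reactivated) = 0.5302, h(Active) = 0.5585, h(Dormant) = 0.6796.
Starting from Reactivated, the probability is 0.5302.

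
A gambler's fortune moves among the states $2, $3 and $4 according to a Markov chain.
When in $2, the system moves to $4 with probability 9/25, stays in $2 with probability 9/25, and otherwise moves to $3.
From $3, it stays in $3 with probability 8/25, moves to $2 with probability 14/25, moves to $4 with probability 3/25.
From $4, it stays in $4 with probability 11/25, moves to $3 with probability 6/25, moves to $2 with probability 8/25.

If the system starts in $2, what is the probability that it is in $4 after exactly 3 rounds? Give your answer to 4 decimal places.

Propagate the distribution vector 3 rounds from $2.
After 0 rounds: (1.0000, 0.0000, 0.0000)
After 1 round: (0.3600, 0.2800, 0.3600)
After 2 rounds: (0.4016, 0.2768, 0.3216)
After 3 rounds: (0.4025, 0.2782, 0.3193)
P(in $4 after 3 rounds) = 0.3193

0.3193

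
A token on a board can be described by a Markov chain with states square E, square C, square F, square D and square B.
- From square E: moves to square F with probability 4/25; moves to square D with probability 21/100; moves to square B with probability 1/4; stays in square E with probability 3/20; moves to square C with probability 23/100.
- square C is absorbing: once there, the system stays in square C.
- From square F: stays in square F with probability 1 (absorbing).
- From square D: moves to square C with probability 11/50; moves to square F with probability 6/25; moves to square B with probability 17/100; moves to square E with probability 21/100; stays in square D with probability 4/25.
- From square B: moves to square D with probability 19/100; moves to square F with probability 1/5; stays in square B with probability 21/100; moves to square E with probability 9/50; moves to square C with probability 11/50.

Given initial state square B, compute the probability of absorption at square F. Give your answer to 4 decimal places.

0.4745

Let h(s) be the probability of absorption at square F starting from transient state s. Then h(square F) = 1 and h(square C) = 0. By first-step analysis:
h(square E) = 0.15·h(square E) + 0.23·0 + 0.16·1 + 0.21·h(square D) + 0.25·h(square B)
h(square D) = 0.21·h(square E) + 0.22·0 + 0.24·1 + 0.16·h(square D) + 0.17·h(square B)
h(square B) = 0.18·h(square E) + 0.22·0 + 0.2·1 + 0.19·h(square D) + 0.21·h(square B)
Solving: h(square E) = 0.4499, h(square D) = 0.4942, h(square B) = 0.4745.
Starting from square B, the probability is 0.4745.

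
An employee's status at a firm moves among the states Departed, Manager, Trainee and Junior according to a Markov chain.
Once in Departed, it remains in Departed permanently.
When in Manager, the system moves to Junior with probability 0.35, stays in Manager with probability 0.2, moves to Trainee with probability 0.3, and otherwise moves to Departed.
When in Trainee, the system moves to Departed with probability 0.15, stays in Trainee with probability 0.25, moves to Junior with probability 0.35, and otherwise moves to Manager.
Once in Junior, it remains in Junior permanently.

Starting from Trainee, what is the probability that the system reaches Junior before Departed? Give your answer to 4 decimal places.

0.7000

Let h(s) be the probability of absorption at Junior starting from transient state s. Then h(Junior) = 1 and h(Departed) = 0. By first-step analysis:
h(Manager) = 0.15·0 + 0.2·h(Manager) + 0.3·h(Trainee) + 0.35·1
h(Trainee) = 0.15·0 + 0.25·h(Manager) + 0.25·h(Trainee) + 0.35·1
Solving: h(Manager) = 0.7000, h(Trainee) = 0.7000.
Starting from Trainee, the probability is 0.7000.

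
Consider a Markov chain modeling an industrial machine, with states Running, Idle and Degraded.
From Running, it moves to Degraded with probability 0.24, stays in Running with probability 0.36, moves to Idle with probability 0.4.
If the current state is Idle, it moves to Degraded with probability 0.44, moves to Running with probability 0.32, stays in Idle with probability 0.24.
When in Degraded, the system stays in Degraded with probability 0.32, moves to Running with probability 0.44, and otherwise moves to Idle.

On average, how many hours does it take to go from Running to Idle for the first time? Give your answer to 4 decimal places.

Let t(s) be the expected number of hours to first reach Idle from state s, with t(Idle) = 0. Conditioning on the first hour:
t(Running) = 1 + 0.36·t(Running) + 0.24·t(Degraded)
t(Degraded) = 1 + 0.44·t(Running) + 0.32·t(Degraded)
Solving: t(Running) = 2.7913, t(Degraded) = 3.2767.
Expected hours from Running to Idle: 2.7913.

2.7913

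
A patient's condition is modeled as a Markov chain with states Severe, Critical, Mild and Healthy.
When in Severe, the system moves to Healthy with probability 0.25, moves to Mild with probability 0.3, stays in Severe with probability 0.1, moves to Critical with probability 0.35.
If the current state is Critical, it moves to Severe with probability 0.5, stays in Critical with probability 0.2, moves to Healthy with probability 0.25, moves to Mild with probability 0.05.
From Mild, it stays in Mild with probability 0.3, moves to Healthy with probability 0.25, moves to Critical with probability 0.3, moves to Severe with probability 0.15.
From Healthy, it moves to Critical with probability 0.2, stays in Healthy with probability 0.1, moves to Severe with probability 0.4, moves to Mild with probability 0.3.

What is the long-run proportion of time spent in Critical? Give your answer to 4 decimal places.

0.2658

Let the stationary distribution be π with π = πP and π_1 + π_2 + π_3 + π_4 = 1.
π_1 = 0.1·π_1 + 0.5·π_2 + 0.15·π_3 + 0.4·π_4
π_2 = 0.35·π_1 + 0.2·π_2 + 0.3·π_3 + 0.2·π_4
π_3 = 0.3·π_1 + 0.05·π_2 + 0.3·π_3 + 0.3·π_4
Solving with the normalization constraint gives π = (0.2832, 0.2658, 0.2335, 0.2174).
So the stationary probability of Critical is 0.2658.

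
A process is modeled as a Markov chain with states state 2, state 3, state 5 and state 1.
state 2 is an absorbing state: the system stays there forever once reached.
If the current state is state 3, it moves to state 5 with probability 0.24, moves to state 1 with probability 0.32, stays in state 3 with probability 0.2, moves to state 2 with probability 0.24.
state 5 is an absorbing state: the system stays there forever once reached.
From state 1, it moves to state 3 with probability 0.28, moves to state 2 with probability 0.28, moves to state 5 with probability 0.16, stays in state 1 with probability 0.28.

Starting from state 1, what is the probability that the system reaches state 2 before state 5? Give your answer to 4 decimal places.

Let h(s) be the probability of absorption at state 2 starting from transient state s. Then h(state 2) = 1 and h(state 5) = 0. By first-step analysis:
h(state 3) = 0.24·1 + 0.2·h(state 3) + 0.24·0 + 0.32·h(state 1)
h(state 1) = 0.28·1 + 0.28·h(state 3) + 0.16·0 + 0.28·h(state 1)
Solving: h(state 3) = 0.5395, h(state 1) = 0.5987.
Starting from state 1, the probability is 0.5987.

0.5987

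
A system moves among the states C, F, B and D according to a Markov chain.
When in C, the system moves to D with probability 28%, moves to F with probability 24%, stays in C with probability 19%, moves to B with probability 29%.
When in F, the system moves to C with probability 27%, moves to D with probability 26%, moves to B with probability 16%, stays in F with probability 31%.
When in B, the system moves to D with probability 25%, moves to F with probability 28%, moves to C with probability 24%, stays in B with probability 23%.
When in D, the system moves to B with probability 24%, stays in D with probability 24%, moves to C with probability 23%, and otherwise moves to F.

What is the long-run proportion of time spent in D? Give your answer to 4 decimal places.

0.2573

Let the stationary distribution be π with π = πP and π_1 + π_2 + π_3 + π_4 = 1.
π_1 = 0.19·π_1 + 0.27·π_2 + 0.24·π_3 + 0.23·π_4
π_2 = 0.24·π_1 + 0.31·π_2 + 0.28·π_3 + 0.29·π_4
π_3 = 0.29·π_1 + 0.16·π_2 + 0.23·π_3 + 0.24·π_4
Solving with the normalization constraint gives π = (0.2342, 0.2817, 0.2269, 0.2573).
So the stationary probability of D is 0.2573.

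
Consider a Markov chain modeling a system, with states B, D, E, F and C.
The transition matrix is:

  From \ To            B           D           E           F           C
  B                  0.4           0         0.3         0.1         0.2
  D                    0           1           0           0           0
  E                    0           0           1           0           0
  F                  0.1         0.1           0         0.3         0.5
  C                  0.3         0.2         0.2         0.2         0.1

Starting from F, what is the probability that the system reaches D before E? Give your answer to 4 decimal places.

Let h(s) be the probability of absorption at D starting from transient state s. Then h(D) = 1 and h(E) = 0. By first-step analysis:
h(B) = 0.4·h(B) + 0.3·0 + 0.1·h(F) + 0.2·h(C)
h(F) = 0.1·h(B) + 0.1·1 + 0.3·h(F) + 0.5·h(C)
h(C) = 0.3·h(B) + 0.2·1 + 0.2·0 + 0.2·h(F) + 0.1·h(C)
Solving: h(B) = 0.2056, h(F) = 0.4516, h(C) = 0.3911.
Starting from F, the probability is 0.4516.

0.4516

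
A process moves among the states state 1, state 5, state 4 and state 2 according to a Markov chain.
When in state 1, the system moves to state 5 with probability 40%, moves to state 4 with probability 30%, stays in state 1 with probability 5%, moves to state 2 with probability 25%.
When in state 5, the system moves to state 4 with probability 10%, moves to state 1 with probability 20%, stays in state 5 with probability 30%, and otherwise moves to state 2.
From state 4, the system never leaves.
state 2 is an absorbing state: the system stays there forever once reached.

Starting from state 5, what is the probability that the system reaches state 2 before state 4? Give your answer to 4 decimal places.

Let h(s) be the probability of absorption at state 2 starting from transient state s. Then h(state 2) = 1 and h(state 4) = 0. By first-step analysis:
h(state 1) = 0.05·h(state 1) + 0.4·h(state 5) + 0.3·0 + 0.25·1
h(state 5) = 0.2·h(state 1) + 0.3·h(state 5) + 0.1·0 + 0.4·1
Solving: h(state 1) = 0.5726, h(state 5) = 0.7350.
Starting from state 5, the probability is 0.7350.

0.7350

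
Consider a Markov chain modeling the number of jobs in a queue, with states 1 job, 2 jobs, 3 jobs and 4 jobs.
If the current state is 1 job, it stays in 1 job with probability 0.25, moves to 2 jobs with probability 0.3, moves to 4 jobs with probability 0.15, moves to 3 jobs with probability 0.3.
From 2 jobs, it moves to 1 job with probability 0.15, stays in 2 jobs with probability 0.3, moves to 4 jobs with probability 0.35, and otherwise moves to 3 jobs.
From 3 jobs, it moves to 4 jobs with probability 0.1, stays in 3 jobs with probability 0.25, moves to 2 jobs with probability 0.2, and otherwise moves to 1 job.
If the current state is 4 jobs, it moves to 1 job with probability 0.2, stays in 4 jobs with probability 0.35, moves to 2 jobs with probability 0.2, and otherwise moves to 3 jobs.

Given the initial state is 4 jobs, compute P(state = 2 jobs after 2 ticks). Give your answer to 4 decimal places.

Propagate the distribution vector 2 ticks from 4 jobs.
After 0 ticks: (0.0000, 0.0000, 0.0000, 1.0000)
After 1 tick: (0.2000, 0.2000, 0.2500, 0.3500)
After 2 ticks: (0.2625, 0.2400, 0.2500, 0.2475)
P(in 2 jobs after 2 ticks) = 0.2400

0.2400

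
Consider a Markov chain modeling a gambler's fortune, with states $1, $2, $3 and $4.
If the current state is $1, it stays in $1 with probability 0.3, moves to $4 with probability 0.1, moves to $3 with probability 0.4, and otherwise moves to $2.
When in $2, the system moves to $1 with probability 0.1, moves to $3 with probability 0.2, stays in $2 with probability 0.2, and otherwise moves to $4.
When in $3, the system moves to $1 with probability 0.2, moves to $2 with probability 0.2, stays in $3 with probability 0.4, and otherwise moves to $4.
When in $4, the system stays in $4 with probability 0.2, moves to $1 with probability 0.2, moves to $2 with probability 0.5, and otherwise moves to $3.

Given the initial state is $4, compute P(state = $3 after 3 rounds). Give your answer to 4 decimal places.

0.2490

Propagate the distribution vector 3 rounds from $4.
After 0 rounds: (0.0000, 0.0000, 0.0000, 1.0000)
After 1 round: (0.2000, 0.5000, 0.1000, 0.2000)
After 2 rounds: (0.1700, 0.2600, 0.2400, 0.3300)
After 3 rounds: (0.1910, 0.2990, 0.2490, 0.2610)
P(in $3 after 3 rounds) = 0.2490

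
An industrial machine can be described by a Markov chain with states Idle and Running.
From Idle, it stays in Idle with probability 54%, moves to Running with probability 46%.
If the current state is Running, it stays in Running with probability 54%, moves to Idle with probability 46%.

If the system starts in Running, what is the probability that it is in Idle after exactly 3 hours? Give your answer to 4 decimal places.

0.4997

Propagate the distribution vector 3 hours from Running.
After 0 hours: (0.0000, 1.0000)
After 1 hour: (0.4600, 0.5400)
After 2 hours: (0.4968, 0.5032)
After 3 hours: (0.4997, 0.5003)
P(in Idle after 3 hours) = 0.4997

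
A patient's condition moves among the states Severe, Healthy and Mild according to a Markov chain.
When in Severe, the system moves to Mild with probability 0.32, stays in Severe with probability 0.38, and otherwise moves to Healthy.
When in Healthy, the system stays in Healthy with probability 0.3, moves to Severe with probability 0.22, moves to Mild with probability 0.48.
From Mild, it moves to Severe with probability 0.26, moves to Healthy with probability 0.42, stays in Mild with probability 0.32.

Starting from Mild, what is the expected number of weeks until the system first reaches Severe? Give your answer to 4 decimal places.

Let t(s) be the expected number of weeks to first reach Severe from state s, with t(Severe) = 0. Conditioning on the first week:
t(Healthy) = 1 + 0.3·t(Healthy) + 0.48·t(Mild)
t(Mild) = 1 + 0.42·t(Healthy) + 0.32·t(Mild)
Solving: t(Healthy) = 4.2274, t(Mild) = 4.0816.
Expected weeks from Mild to Severe: 4.0816.

4.0816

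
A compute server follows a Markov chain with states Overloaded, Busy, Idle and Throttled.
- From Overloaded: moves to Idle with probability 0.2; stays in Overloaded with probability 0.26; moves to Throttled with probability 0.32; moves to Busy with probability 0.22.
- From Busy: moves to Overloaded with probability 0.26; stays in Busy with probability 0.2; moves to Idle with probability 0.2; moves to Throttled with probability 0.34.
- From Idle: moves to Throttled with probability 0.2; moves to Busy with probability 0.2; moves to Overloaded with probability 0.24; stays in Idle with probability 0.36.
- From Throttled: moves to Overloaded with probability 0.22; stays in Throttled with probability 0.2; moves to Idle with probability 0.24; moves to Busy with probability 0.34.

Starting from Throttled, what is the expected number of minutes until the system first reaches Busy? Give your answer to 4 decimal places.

3.6343

Let t(s) be the expected number of minutes to first reach Busy from state s, with t(Busy) = 0. Conditioning on the first minute:
t(Overloaded) = 1 + 0.26·t(Overloaded) + 0.2·t(Idle) + 0.32·t(Throttled)
t(Idle) = 1 + 0.24·t(Overloaded) + 0.36·t(Idle) + 0.2·t(Throttled)
t(Throttled) = 1 + 0.22·t(Overloaded) + 0.24·t(Idle) + 0.2·t(Throttled)
Solving: t(Overloaded) = 4.0641, t(Idle) = 4.2223, t(Throttled) = 3.6343.
Expected minutes from Throttled to Busy: 3.6343.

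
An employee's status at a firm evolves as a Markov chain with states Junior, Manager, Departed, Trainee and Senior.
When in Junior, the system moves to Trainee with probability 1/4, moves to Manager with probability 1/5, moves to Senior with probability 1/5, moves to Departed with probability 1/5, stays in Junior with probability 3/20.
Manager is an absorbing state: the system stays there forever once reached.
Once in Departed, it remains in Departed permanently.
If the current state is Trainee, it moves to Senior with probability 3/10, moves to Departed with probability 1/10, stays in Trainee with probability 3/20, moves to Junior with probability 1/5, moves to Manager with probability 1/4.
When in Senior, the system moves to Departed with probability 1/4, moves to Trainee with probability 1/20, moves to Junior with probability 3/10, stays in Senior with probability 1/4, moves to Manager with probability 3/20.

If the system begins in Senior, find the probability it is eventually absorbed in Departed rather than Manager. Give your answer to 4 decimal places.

Let h(s) be the probability of absorption at Departed starting from transient state s. Then h(Departed) = 1 and h(Manager) = 0. By first-step analysis:
h(Junior) = 0.15·h(Junior) + 0.2·0 + 0.2·1 + 0.25·h(Trainee) + 0.2·h(Senior)
h(Trainee) = 0.2·h(Junior) + 0.25·0 + 0.1·1 + 0.15·h(Trainee) + 0.3·h(Senior)
h(Senior) = 0.3·h(Junior) + 0.15·0 + 0.25·1 + 0.05·h(Trainee) + 0.25·h(Senior)
Solving: h(Junior) = 0.4938, h(Trainee) = 0.4314, h(Senior) = 0.5596.
Starting from Senior, the probability is 0.5596.

0.5596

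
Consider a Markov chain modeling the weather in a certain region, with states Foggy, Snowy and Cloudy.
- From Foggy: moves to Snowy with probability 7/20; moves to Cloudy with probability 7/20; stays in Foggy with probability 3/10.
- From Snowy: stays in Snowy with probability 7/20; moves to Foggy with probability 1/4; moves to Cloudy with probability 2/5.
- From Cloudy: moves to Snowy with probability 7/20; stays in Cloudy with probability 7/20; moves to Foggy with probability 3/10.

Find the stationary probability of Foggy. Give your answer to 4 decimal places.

Let the stationary distribution be π with π = πP and π_1 + π_2 + π_3 = 1.
π_1 = 0.3·π_1 + 0.25·π_2 + 0.3·π_3
π_2 = 0.35·π_1 + 0.35·π_2 + 0.35·π_3
Solving with the normalization constraint gives π = (0.2825, 0.3500, 0.3675).
So the stationary probability of Foggy is 0.2825.

0.2825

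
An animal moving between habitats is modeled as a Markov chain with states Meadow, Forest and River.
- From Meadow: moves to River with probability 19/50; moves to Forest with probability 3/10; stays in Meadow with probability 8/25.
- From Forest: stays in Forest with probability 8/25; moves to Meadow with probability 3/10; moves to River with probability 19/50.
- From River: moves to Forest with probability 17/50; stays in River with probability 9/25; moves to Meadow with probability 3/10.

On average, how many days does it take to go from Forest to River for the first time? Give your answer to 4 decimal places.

Let t(s) be the expected number of days to first reach River from state s, with t(River) = 0. Conditioning on the first day:
t(Meadow) = 1 + 0.32·t(Meadow) + 0.3·t(Forest)
t(Forest) = 1 + 0.3·t(Meadow) + 0.32·t(Forest)
Solving: t(Meadow) = 2.6316, t(Forest) = 2.6316.
Expected days from Forest to River: 2.6316.

2.6316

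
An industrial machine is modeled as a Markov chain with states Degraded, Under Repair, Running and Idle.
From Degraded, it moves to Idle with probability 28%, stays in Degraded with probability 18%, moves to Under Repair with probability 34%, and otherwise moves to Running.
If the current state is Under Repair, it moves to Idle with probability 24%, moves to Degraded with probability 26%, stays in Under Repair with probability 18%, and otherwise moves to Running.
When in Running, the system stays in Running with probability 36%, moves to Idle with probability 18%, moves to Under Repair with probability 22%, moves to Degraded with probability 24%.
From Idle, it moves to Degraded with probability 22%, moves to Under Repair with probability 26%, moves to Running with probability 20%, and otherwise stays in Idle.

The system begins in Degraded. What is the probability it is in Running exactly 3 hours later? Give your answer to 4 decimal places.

0.2724

Propagate the distribution vector 3 hours from Degraded.
After 0 hours: (1.0000, 0.0000, 0.0000, 0.0000)
After 1 hour: (0.1800, 0.3400, 0.2000, 0.2800)
After 2 hours: (0.2304, 0.2392, 0.2728, 0.2576)
After 3 hours: (0.2258, 0.2484, 0.2724, 0.2535)
P(in Running after 3 hours) = 0.2724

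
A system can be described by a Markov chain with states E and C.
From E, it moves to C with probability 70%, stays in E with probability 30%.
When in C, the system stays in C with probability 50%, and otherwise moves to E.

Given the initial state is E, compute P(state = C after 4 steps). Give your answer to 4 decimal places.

Propagate the distribution vector 4 steps from E.
After 0 steps: (1.0000, 0.0000)
After 1 step: (0.3000, 0.7000)
After 2 steps: (0.4400, 0.5600)
After 3 steps: (0.4120, 0.5880)
After 4 steps: (0.4176, 0.5824)
P(in C after 4 steps) = 0.5824

0.5824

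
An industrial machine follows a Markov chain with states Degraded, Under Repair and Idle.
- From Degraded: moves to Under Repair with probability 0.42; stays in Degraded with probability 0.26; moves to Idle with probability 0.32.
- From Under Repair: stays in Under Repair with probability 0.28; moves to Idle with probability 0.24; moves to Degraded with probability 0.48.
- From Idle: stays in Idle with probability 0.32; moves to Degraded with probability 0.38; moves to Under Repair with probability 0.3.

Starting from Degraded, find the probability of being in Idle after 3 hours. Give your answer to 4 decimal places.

Propagate the distribution vector 3 hours from Degraded.
After 0 hours: (1.0000, 0.0000, 0.0000)
After 1 hour: (0.2600, 0.4200, 0.3200)
After 2 hours: (0.3908, 0.3228, 0.2864)
After 3 hours: (0.3654, 0.3404, 0.2942)
P(in Idle after 3 hours) = 0.2942

0.2942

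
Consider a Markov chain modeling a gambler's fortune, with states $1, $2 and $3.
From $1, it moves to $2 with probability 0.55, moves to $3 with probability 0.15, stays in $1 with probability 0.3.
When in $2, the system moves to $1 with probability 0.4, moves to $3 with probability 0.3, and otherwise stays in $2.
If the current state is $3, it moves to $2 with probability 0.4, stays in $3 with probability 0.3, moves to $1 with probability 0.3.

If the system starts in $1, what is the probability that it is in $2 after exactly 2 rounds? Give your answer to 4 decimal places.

0.3900

Sum over the intermediate state after 1 round:
P = P($1→$1)·P($1→$2) + P($1→$2)·P($2→$2) + P($1→$3)·P($3→$2)
  = 0.3×0.55 + 0.55×0.3 + 0.15×0.4
  = 0.1650 + 0.1650 + 0.0600 = 0.3900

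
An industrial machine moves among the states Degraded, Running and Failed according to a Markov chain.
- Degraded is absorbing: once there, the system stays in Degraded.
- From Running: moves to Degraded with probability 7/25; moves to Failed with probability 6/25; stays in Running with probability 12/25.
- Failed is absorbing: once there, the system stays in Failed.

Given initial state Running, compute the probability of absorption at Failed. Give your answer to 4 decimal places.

Let h(s) be the probability of absorption at Failed starting from transient state s. Then h(Failed) = 1 and h(Degraded) = 0. By first-step analysis:
h(Running) = 0.28·0 + 0.48·h(Running) + 0.24·1
Solving: h(Running) = 0.4615.
Starting from Running, the probability is 0.4615.

0.4615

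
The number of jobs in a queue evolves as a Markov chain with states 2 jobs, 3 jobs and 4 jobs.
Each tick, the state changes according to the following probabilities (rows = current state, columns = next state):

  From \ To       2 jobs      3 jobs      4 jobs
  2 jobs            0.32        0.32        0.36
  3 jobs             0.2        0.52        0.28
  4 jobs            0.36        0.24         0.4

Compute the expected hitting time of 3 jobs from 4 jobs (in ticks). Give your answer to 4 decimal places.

3.7356

Let t(s) be the expected number of ticks to first reach 3 jobs from state s, with t(3 jobs) = 0. Conditioning on the first tick:
t(2 jobs) = 1 + 0.32·t(2 jobs) + 0.36·t(4 jobs)
t(4 jobs) = 1 + 0.36·t(2 jobs) + 0.4·t(4 jobs)
Solving: t(2 jobs) = 3.4483, t(4 jobs) = 3.7356.
Expected ticks from 4 jobs to 3 jobs: 3.7356.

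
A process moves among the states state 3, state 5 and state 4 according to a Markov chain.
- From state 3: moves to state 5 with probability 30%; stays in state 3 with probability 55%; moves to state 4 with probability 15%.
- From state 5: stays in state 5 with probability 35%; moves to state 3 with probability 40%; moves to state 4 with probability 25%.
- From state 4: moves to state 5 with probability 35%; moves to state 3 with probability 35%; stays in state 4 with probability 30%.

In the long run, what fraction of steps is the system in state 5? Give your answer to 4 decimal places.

Let the stationary distribution be π with π = πP and π_1 + π_2 + π_3 = 1.
π_1 = 0.55·π_1 + 0.4·π_2 + 0.35·π_3
π_2 = 0.3·π_1 + 0.35·π_2 + 0.35·π_3
Solving with the normalization constraint gives π = (0.4579, 0.3271, 0.2150).
So the stationary probability of state 5 is 0.3271.

0.3271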